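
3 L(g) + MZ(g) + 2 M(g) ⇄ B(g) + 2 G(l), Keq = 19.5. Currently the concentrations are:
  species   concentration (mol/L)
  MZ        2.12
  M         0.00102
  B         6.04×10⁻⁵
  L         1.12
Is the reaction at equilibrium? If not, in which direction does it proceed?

(G is a pure liquid — omitted from Q.)
Q = [B] / ([L]³·[MZ]·[M]²) = (6.04×10⁻⁵) / ((1.12)³·(2.12)·(0.00102)²) = 19.5
Q = 19.5 = Keq, so the system is already at equilibrium.

neither direction; the system is at equilibrium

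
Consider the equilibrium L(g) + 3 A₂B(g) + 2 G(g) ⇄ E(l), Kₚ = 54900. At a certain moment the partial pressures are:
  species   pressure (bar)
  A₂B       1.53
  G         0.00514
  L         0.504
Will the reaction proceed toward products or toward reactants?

in the forward direction

(E is a pure liquid — omitted from Qₚ.)
Qₚ = 1 / (P(L)·P(A₂B)³·P(G)²) = 1 / ((0.504)·(1.53)³·(0.00514)²) = 21000
Qₚ = 21000 < Kₚ = 54900, so the forward reaction proceeds.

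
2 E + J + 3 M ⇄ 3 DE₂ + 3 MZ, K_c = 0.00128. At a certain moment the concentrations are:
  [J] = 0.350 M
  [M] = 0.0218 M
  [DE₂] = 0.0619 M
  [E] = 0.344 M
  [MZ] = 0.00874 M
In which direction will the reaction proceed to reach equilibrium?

Q_c = [DE₂]³·[MZ]³ / ([E]²·[J]·[M]³) = (0.0619)³·(0.00874)³ / ((0.344)²·(0.350)·(0.0218)³) = 3.69e-4
Q_c = 3.69e-4 < K_c = 0.00128, so the forward reaction proceeds.

forward (toward products)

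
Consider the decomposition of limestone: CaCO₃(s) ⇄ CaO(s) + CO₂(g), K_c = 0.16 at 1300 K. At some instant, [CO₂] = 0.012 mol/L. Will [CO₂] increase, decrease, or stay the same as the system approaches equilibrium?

increase

(CaCO₃, CaO are pure solids — omitted from Q_c.)
Q_c = [CO₂] = 0.012
Q_c = 0.012 < K_c = 0.16: net forward reaction.
CO₂ is a product, so it increases.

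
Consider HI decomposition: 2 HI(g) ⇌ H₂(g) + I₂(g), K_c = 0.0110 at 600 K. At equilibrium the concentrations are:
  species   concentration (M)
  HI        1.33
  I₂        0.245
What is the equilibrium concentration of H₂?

[H₂] = 0.0794 M

At equilibrium, K_c = [H₂]·[I₂] / [HI]² = 0.0110.
([H₂])·(0.245) / (1.33)² = 0.0110
[H₂] = 0.0794 M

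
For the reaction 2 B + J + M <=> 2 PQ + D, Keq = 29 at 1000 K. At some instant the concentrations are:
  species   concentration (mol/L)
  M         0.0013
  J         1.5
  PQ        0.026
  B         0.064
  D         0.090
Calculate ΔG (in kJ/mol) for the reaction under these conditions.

Q = [PQ]²·[D] / ([B]²·[J]·[M]) = (0.026)²·(0.090) / ((0.064)²·(1.5)·(0.0013)) = 7.62
ΔG = RT ln(Q/Keq) = (8.314 J mol⁻¹ K⁻¹)(1000 K) × ln(7.62/29)
   = (8.314 kJ/mol)(-1.337) = -11.1 kJ/mol
ΔG < 0, so the forward reaction is spontaneous (proceeds forward).

ΔG = -11.1 kJ/mol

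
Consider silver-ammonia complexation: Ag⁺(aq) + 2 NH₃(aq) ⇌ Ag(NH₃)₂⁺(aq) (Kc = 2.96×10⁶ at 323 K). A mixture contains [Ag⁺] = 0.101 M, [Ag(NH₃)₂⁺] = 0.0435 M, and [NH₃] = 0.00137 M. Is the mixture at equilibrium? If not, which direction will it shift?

Qc = [Ag(NH₃)₂⁺] / ([Ag⁺]·[NH₃]²) = (0.0435) / ((0.101)·(0.00137)²) = 2.29×10⁵
Qc = 2.29×10⁵ < Kc = 2.96×10⁶: net forward reaction.

no; Q < K, reaction proceeds forward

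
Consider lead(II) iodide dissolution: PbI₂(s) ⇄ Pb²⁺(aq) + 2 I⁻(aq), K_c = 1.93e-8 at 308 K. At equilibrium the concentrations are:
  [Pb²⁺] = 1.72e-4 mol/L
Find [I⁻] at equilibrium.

[I⁻] = 0.0106 mol/L

(PbI₂ is a pure solid — omitted from K_c.)
At equilibrium, K_c = [Pb²⁺]·[I⁻]² = 1.93e-8.
(1.72e-4)·([I⁻])² = 1.93e-8
[I⁻]² = 1.12e-4 ⇒ [I⁻] = 0.0106 mol/L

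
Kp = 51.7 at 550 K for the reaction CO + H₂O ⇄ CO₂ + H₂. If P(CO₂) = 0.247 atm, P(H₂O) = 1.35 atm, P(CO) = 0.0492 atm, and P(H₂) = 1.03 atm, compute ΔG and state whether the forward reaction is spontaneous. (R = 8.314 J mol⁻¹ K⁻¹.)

ΔG = -11.9 kJ/mol; the forward reaction is spontaneous

Qp = P(CO₂)·P(H₂) / (P(CO)·P(H₂O)) = (0.247)·(1.03) / ((0.0492)·(1.35)) = 3.83
ΔG = RT ln(Qp/Kp) = (8.314 J mol⁻¹ K⁻¹)(550 K) × ln(3.83/51.7)
   = (4.573 kJ/mol)(-2.603) = -11.9 kJ/mol
ΔG < 0, so the forward reaction is spontaneous (proceeds forward).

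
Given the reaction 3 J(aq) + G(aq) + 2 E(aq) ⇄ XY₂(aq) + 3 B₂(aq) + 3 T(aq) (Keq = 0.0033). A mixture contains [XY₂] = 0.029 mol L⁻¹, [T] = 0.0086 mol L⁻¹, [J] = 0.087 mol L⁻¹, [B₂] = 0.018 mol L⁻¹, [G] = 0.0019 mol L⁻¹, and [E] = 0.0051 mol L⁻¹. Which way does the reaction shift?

no net change (already at equilibrium)

Q = [XY₂]·[B₂]³·[T]³ / ([J]³·[G]·[E]²) = (0.029)·(0.018)³·(0.0086)³ / ((0.087)³·(0.0019)·(0.0051)²) = 0.0033
Q = 0.0033 = Keq, so the system is already at equilibrium.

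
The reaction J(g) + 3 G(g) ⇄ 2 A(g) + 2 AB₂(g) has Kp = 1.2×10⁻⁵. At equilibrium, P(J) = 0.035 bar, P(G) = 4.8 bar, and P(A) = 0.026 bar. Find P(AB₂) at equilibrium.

P(AB₂) = 0.26 bar

At equilibrium, Kp = P(A)²·P(AB₂)² / (P(J)·P(G)³) = 1.2×10⁻⁵.
(0.026)²·(P(AB₂))² / ((0.035)·(4.8)³) = 1.2×10⁻⁵
P(AB₂)² = 0.0687 ⇒ P(AB₂) = 0.26 bar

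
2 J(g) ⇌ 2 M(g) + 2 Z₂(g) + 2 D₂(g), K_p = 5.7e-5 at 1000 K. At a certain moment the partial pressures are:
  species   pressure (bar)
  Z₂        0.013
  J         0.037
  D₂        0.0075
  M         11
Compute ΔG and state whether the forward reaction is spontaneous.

ΔG = 22.4 kJ/mol; the forward reaction is non-spontaneous

Q_p = P(M)²·P(Z₂)²·P(D₂)² / P(J)² = (11)²·(0.013)²·(0.0075)² / (0.037)² = 8.40e-4
ΔG = RT ln(Q_p/K_p) = (8.314 J mol⁻¹ K⁻¹)(1000 K) × ln(8.40e-4/5.7e-5)
   = (8.314 kJ/mol)(2.690) = 22.4 kJ/mol
ΔG > 0, so the forward reaction is non-spontaneous (proceeds in reverse).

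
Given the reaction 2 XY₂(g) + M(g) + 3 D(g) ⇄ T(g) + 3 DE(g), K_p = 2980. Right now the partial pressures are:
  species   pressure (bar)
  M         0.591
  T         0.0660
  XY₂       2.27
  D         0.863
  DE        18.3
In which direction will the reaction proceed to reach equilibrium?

Q_p = P(T)·P(DE)³ / (P(XY₂)²·P(M)·P(D)³) = (0.0660)·(18.3)³ / ((2.27)²·(0.591)·(0.863)³) = 207
Q_p = 207 < K_p = 2980, so the forward reaction proceeds.

in the forward direction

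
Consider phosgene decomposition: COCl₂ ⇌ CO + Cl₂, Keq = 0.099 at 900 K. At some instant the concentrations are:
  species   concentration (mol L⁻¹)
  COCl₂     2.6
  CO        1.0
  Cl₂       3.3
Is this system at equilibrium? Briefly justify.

Q = [CO]·[Cl₂] / [COCl₂] = (1.0)·(3.3) / (2.6) = 1.3
Q = 1.3 > Keq = 0.099: net reverse reaction.

no; Q > K, reaction proceeds in reverse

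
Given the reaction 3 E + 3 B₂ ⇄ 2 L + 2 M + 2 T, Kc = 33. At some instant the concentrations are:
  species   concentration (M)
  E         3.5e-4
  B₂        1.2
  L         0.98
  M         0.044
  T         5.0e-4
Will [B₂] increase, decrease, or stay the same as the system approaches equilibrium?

Qc = [L]²·[M]²·[T]² / ([E]³·[B₂]³) = (0.98)²·(0.044)²·(5.0e-4)² / ((3.5e-4)³·(1.2)³) = 6.3
Qc = 6.3 < Kc = 33: net forward reaction.
B₂ is a reactant, so it decreases.

decrease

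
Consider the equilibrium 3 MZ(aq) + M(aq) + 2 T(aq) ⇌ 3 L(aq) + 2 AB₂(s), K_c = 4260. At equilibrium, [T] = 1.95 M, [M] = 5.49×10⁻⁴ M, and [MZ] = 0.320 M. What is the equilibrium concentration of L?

[L] = 0.663 M

(AB₂ is a pure solid — omitted from K_c.)
At equilibrium, K_c = [L]³ / ([MZ]³·[M]·[T]²) = 4260.
([L])³ / ((0.320)³·(5.49×10⁻⁴)·(1.95)²) = 4260
[L]³ = 0.291 ⇒ [L] = 0.663 M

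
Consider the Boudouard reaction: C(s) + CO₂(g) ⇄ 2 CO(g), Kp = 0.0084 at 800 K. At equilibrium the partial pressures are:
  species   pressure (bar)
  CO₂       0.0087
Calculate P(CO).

P(CO) = 0.0085 bar

(C is a pure solid — omitted from Kp.)
At equilibrium, Kp = P(CO)² / P(CO₂) = 0.0084.
(P(CO))² / (0.0087) = 0.0084
P(CO)² = 7.31×10⁻⁵ ⇒ P(CO) = 0.0085 bar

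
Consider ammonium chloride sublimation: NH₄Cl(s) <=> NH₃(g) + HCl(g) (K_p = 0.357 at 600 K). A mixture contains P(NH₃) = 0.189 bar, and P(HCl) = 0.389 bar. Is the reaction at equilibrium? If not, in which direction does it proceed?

toward products

(NH₄Cl is a pure solid — omitted from Q_p.)
Q_p = P(NH₃)·P(HCl) = (0.189)·(0.389) = 0.0735
Q_p = 0.0735 < K_p = 0.357, so the forward reaction proceeds.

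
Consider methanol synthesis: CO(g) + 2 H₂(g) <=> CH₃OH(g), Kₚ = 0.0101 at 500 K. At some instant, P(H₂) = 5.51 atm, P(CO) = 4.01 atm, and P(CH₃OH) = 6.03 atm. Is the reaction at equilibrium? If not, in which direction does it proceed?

toward reactants

Qₚ = P(CH₃OH) / (P(CO)·P(H₂)²) = (6.03) / ((4.01)·(5.51)²) = 0.0495
Qₚ = 0.0495 > Kₚ = 0.0101, so the reverse reaction proceeds.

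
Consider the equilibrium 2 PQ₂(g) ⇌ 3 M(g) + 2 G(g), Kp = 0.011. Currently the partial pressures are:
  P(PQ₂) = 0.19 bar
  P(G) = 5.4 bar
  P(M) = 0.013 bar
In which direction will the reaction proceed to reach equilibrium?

Qp = P(M)³·P(G)² / P(PQ₂)² = (0.013)³·(5.4)² / (0.19)² = 0.0018
Qp = 0.0018 < Kp = 0.011, so the forward reaction proceeds.

toward products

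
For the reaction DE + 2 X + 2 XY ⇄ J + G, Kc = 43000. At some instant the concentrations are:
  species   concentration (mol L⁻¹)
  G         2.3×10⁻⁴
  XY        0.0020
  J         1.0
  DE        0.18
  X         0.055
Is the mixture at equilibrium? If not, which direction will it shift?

no; Q > K, reaction proceeds in reverse

Qc = [J]·[G] / ([DE]·[X]²·[XY]²) = (1.0)·(2.3×10⁻⁴) / ((0.18)·(0.055)²·(0.0020)²) = 1.1×10⁵
Qc = 1.1×10⁵ > Kc = 43000: net reverse reaction.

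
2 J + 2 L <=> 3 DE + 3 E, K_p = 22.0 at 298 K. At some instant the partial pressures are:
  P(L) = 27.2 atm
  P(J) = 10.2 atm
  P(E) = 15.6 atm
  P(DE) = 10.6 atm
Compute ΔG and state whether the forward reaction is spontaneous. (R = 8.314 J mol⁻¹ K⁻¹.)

Q_p = P(DE)³·P(E)³ / (P(J)²·P(L)²) = (10.6)³·(15.6)³ / ((10.2)²·(27.2)²) = 58.7
ΔG = RT ln(Q_p/K_p) = (8.314 J mol⁻¹ K⁻¹)(298 K) × ln(58.7/22.0)
   = (2.478 kJ/mol)(0.9814) = 2.43 kJ/mol
ΔG > 0, so the forward reaction is non-spontaneous (proceeds in reverse).

ΔG = 2.43 kJ/mol; the forward reaction is non-spontaneous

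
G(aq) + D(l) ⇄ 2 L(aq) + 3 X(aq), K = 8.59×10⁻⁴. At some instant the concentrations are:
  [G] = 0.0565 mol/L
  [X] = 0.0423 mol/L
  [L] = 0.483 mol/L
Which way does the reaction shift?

to the right

(D is a pure liquid — omitted from Q.)
Q = [L]²·[X]³ / [G] = (0.483)²·(0.0423)³ / (0.0565) = 3.13×10⁻⁴
Q = 3.13×10⁻⁴ < K = 8.59×10⁻⁴, so the forward reaction proceeds.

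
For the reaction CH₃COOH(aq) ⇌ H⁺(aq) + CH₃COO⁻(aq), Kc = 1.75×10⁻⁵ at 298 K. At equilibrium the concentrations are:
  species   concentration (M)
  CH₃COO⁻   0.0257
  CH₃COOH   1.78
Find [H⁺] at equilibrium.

At equilibrium, Kc = [H⁺]·[CH₃COO⁻] / [CH₃COOH] = 1.75×10⁻⁵.
([H⁺])·(0.0257) / (1.78) = 1.75×10⁻⁵
[H⁺] = 0.00121 M

[H⁺] = 0.00121 M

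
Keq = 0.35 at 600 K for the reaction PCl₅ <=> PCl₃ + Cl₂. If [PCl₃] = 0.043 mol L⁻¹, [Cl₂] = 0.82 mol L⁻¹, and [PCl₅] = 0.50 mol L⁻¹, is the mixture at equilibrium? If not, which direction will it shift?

no; Q < K, reaction proceeds forward

Q = [PCl₃]·[Cl₂] / [PCl₅] = (0.043)·(0.82) / (0.50) = 0.071
Q = 0.071 < Keq = 0.35: net forward reaction.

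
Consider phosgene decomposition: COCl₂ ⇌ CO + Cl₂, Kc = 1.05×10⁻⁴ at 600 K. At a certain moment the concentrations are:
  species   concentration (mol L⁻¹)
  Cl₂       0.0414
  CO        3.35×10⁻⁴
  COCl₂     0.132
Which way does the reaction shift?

no net change (already at equilibrium)

Qc = [CO]·[Cl₂] / [COCl₂] = (3.35×10⁻⁴)·(0.0414) / (0.132) = 1.05×10⁻⁴
Qc = 1.05×10⁻⁴ = Kc, so the system is already at equilibrium.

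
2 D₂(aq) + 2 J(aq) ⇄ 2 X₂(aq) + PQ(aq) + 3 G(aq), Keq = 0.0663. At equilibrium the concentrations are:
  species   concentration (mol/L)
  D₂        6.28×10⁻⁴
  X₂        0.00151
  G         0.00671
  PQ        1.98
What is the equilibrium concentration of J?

[J] = 0.00722 mol/L

At equilibrium, Keq = [X₂]²·[PQ]·[G]³ / ([D₂]²·[J]²) = 0.0663.
(0.00151)²·(1.98)·(0.00671)³ / ((6.28×10⁻⁴)²·([J])²) = 0.0663
[J]² = 5.22×10⁻⁵ ⇒ [J] = 0.00722 mol/L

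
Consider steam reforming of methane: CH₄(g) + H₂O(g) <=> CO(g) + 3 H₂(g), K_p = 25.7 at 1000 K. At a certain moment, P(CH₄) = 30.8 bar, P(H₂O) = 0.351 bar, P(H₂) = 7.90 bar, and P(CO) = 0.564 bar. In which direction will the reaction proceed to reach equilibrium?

at equilibrium

Q_p = P(CO)·P(H₂)³ / (P(CH₄)·P(H₂O)) = (0.564)·(7.90)³ / ((30.8)·(0.351)) = 25.7
Q_p = 25.7 = K_p, so the system is already at equilibrium.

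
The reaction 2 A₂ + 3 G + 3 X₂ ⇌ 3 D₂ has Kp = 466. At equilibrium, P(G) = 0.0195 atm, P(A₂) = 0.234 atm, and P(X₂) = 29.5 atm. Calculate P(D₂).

P(D₂) = 1.69 atm

At equilibrium, Kp = P(D₂)³ / (P(A₂)²·P(G)³·P(X₂)³) = 466.
(P(D₂))³ / ((0.234)²·(0.0195)³·(29.5)³) = 466
P(D₂)³ = 4.86 ⇒ P(D₂) = 1.69 atm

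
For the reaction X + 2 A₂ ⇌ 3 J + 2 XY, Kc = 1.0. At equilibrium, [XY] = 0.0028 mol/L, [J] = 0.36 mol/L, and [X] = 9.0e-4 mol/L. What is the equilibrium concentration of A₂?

At equilibrium, Kc = [J]³·[XY]² / ([X]·[A₂]²) = 1.0.
(0.36)³·(0.0028)² / ((9.0e-4)·([A₂])²) = 1.0
[A₂]² = 4.06e-4 ⇒ [A₂] = 0.020 mol/L

[A₂] = 0.020 mol/L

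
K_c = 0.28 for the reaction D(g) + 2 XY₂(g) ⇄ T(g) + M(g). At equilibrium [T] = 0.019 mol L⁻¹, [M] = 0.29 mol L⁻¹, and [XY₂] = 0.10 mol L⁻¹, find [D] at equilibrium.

[D] = 2.0 mol L⁻¹

At equilibrium, K_c = [T]·[M] / ([D]·[XY₂]²) = 0.28.
(0.019)·(0.29) / (([D])·(0.10)²) = 0.28
[D] = 1.97 = 2.0 mol L⁻¹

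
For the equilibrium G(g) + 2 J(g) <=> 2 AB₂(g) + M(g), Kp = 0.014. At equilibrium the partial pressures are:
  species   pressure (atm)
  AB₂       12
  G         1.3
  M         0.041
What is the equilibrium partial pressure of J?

P(J) = 18 atm

At equilibrium, Kp = P(AB₂)²·P(M) / (P(G)·P(J)²) = 0.014.
(12)²·(0.041) / ((1.3)·(P(J))²) = 0.014
P(J)² = 324 ⇒ P(J) = 18 atm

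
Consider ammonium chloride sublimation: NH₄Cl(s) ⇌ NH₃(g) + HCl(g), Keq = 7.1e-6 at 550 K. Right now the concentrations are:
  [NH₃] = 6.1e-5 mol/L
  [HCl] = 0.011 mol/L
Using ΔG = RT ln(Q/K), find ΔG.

ΔG = -10.8 kJ/mol

(NH₄Cl is a pure solid — omitted from Q.)
Q = [NH₃]·[HCl] = (6.1e-5)·(0.011) = 6.71e-7
ΔG = RT ln(Q/Keq) = (8.314 J mol⁻¹ K⁻¹)(550 K) × ln(6.71e-7/7.1e-6)
   = (4.573 kJ/mol)(-2.359) = -10.8 kJ/mol
ΔG < 0, so the forward reaction is spontaneous (proceeds forward).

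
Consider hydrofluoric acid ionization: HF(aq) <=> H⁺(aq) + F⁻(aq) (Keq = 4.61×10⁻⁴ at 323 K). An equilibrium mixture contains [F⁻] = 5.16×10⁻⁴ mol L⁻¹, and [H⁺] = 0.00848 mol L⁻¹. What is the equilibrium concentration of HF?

At equilibrium, Keq = [H⁺]·[F⁻] / [HF] = 4.61×10⁻⁴.
(0.00848)·(5.16×10⁻⁴) / ([HF]) = 4.61×10⁻⁴
[HF] = 0.00949 mol L⁻¹

[HF] = 0.00949 mol L⁻¹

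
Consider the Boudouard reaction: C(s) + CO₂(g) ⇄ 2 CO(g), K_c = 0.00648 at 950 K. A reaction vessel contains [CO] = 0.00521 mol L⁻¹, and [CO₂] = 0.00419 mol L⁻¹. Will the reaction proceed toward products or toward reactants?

neither direction; the system is at equilibrium

(C is a pure solid — omitted from Q_c.)
Q_c = [CO]² / [CO₂] = (0.00521)² / (0.00419) = 0.00648
Q_c = 0.00648 = K_c, so the system is already at equilibrium.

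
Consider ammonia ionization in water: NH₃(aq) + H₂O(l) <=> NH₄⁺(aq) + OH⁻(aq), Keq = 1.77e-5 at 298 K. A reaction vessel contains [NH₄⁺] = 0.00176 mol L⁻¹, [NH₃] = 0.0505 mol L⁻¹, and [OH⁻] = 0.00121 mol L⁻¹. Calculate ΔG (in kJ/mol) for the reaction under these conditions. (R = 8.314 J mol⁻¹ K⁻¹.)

ΔG = 2.15 kJ/mol

(H₂O is a pure liquid — omitted from Q.)
Q = [NH₄⁺]·[OH⁻] / [NH₃] = (0.00176)·(0.00121) / (0.0505) = 4.22e-5
ΔG = RT ln(Q/Keq) = (8.314 J mol⁻¹ K⁻¹)(298 K) × ln(4.22e-5/1.77e-5)
   = (2.478 kJ/mol)(0.8689) = 2.15 kJ/mol
ΔG > 0, so the forward reaction is non-spontaneous (proceeds in reverse).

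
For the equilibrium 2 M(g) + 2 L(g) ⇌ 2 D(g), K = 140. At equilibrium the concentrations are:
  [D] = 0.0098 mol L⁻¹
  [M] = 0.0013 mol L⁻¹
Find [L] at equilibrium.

[L] = 0.64 mol L⁻¹

At equilibrium, K = [D]² / ([M]²·[L]²) = 140.
(0.0098)² / ((0.0013)²·([L])²) = 140
[L]² = 0.406 ⇒ [L] = 0.64 mol L⁻¹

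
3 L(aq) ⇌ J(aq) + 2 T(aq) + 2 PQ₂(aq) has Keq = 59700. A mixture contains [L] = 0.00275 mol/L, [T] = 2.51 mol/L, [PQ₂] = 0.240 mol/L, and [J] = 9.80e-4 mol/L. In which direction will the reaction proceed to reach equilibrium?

in the forward direction

Q = [J]·[T]²·[PQ₂]² / [L]³ = (9.80e-4)·(2.51)²·(0.240)² / (0.00275)³ = 17100
Q = 17100 < Keq = 59700, so the forward reaction proceeds.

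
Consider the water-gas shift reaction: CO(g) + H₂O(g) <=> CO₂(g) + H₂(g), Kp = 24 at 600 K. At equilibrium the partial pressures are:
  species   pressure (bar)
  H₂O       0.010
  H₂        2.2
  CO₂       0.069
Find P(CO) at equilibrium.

At equilibrium, Kp = P(CO₂)·P(H₂) / (P(CO)·P(H₂O)) = 24.
(0.069)·(2.2) / ((P(CO))·(0.010)) = 24
P(CO) = 0.633 = 0.63 bar

P(CO) = 0.63 bar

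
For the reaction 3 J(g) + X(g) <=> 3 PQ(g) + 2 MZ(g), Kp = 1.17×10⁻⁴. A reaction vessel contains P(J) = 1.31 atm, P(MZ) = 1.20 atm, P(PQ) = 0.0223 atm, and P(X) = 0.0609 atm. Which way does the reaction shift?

neither direction; the system is at equilibrium

Qp = P(PQ)³·P(MZ)² / (P(J)³·P(X)) = (0.0223)³·(1.20)² / ((1.31)³·(0.0609)) = 1.17×10⁻⁴
Qp = 1.17×10⁻⁴ = Kp, so the system is already at equilibrium.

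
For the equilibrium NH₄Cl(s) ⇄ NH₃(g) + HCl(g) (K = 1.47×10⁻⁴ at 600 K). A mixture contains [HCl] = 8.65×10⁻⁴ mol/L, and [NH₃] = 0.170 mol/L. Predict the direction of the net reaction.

no net change (already at equilibrium)

(NH₄Cl is a pure solid — omitted from Q.)
Q = [NH₃]·[HCl] = (0.170)·(8.65×10⁻⁴) = 1.47×10⁻⁴
Q = 1.47×10⁻⁴ = K, so the system is already at equilibrium.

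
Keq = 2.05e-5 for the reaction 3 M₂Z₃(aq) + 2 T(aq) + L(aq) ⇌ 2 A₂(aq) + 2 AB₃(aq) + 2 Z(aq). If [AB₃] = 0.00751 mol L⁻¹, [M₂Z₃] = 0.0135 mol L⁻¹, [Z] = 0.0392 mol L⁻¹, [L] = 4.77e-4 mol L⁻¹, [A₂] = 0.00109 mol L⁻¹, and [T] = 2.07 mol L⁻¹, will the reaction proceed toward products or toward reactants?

Q = [A₂]²·[AB₃]²·[Z]² / ([M₂Z₃]³·[T]²·[L]) = (0.00109)²·(0.00751)²·(0.0392)² / ((0.0135)³·(2.07)²·(4.77e-4)) = 2.05e-5
Q = 2.05e-5 = Keq, so the system is already at equilibrium.

no net change (already at equilibrium)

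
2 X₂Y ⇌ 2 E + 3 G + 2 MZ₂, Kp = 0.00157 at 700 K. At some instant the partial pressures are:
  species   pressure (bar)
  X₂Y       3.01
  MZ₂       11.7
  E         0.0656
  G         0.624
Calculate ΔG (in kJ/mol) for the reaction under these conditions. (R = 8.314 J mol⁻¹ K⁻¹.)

Qp = P(E)²·P(G)³·P(MZ₂)² / P(X₂Y)² = (0.0656)²·(0.624)³·(11.7)² / (3.01)² = 0.0158
ΔG = RT ln(Qp/Kp) = (8.314 J mol⁻¹ K⁻¹)(700 K) × ln(0.0158/0.00157)
   = (5.820 kJ/mol)(2.309) = 13.4 kJ/mol
ΔG > 0, so the forward reaction is non-spontaneous (proceeds in reverse).

ΔG = 13.4 kJ/mol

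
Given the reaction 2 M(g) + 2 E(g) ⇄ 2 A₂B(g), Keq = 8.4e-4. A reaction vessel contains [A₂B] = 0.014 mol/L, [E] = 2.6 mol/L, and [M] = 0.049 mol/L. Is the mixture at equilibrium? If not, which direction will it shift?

Q = [A₂B]² / ([M]²·[E]²) = (0.014)² / ((0.049)²·(2.6)²) = 0.012
Q = 0.012 > Keq = 8.4e-4: net reverse reaction.

no; Q > K, reaction proceeds in reverse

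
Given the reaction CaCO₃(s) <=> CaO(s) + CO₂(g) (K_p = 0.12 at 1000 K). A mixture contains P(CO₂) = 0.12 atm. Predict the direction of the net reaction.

neither direction; the system is at equilibrium

(CaCO₃, CaO are pure solids — omitted from Q_p.)
Q_p = P(CO₂) = 0.12
Q_p = 0.12 = K_p, so the system is already at equilibrium.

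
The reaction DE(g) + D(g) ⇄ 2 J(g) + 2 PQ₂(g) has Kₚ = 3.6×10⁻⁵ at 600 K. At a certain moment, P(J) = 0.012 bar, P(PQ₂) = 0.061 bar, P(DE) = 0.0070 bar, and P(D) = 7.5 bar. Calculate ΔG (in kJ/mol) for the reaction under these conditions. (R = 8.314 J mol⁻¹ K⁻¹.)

ΔG = -6.29 kJ/mol

Qₚ = P(J)²·P(PQ₂)² / (P(DE)·P(D)) = (0.012)²·(0.061)² / ((0.0070)·(7.5)) = 1.02×10⁻⁵
ΔG = RT ln(Qₚ/Kₚ) = (8.314 J mol⁻¹ K⁻¹)(600 K) × ln(1.02×10⁻⁵/3.6×10⁻⁵)
   = (4.988 kJ/mol)(-1.261) = -6.29 kJ/mol
ΔG < 0, so the forward reaction is spontaneous (proceeds forward).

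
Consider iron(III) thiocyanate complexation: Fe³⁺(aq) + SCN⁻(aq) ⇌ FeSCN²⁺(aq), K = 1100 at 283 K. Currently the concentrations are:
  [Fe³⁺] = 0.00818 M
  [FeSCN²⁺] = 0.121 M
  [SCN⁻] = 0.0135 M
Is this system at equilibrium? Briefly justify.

Q = [FeSCN²⁺] / ([Fe³⁺]·[SCN⁻]) = (0.121) / ((0.00818)·(0.0135)) = 1100
Q = 1100 = K; the system is at equilibrium.

yes, at equilibrium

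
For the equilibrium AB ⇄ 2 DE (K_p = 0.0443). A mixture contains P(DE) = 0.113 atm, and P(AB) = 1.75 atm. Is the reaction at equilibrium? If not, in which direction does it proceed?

Q_p = P(DE)² / P(AB) = (0.113)² / (1.75) = 0.00730
Q_p = 0.00730 < K_p = 0.0443, so the forward reaction proceeds.

forward (toward products)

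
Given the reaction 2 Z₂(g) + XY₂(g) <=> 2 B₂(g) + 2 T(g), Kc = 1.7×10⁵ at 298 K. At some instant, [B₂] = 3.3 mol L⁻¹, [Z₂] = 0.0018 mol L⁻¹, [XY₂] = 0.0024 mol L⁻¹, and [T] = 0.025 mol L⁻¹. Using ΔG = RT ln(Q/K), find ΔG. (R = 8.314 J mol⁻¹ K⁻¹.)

ΔG = 4.06 kJ/mol

Qc = [B₂]²·[T]² / ([Z₂]²·[XY₂]) = (3.3)²·(0.025)² / ((0.0018)²·(0.0024)) = 8.75×10⁵
ΔG = RT ln(Qc/Kc) = (8.314 J mol⁻¹ K⁻¹)(298 K) × ln(8.75×10⁵/1.7×10⁵)
   = (2.478 kJ/mol)(1.638) = 4.06 kJ/mol
ΔG > 0, so the forward reaction is non-spontaneous (proceeds in reverse).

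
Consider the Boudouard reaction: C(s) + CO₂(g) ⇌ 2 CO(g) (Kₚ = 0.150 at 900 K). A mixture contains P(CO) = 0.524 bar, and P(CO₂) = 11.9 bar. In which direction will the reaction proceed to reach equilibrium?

(C is a pure solid — omitted from Qₚ.)
Qₚ = P(CO)² / P(CO₂) = (0.524)² / (11.9) = 0.0231
Qₚ = 0.0231 < Kₚ = 0.150, so the forward reaction proceeds.

toward products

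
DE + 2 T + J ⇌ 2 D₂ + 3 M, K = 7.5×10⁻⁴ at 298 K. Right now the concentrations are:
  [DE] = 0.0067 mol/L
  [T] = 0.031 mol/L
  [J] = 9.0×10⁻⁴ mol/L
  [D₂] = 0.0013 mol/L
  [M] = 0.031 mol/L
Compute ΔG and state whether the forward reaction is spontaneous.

ΔG = 6.07 kJ/mol; the forward reaction is non-spontaneous

Q = [D₂]²·[M]³ / ([DE]·[T]²·[J]) = (0.0013)²·(0.031)³ / ((0.0067)·(0.031)²·(9.0×10⁻⁴)) = 0.00869
ΔG = RT ln(Q/K) = (8.314 J mol⁻¹ K⁻¹)(298 K) × ln(0.00869/7.5×10⁻⁴)
   = (2.478 kJ/mol)(2.450) = 6.07 kJ/mol
ΔG > 0, so the forward reaction is non-spontaneous (proceeds in reverse).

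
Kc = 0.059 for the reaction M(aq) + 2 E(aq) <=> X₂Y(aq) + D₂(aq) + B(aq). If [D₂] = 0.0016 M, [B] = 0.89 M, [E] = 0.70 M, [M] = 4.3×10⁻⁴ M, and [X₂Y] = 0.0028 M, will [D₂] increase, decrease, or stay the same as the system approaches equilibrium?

Qc = [X₂Y]·[D₂]·[B] / ([M]·[E]²) = (0.0028)·(0.0016)·(0.89) / ((4.3×10⁻⁴)·(0.70)²) = 0.019
Qc = 0.019 < Kc = 0.059: net forward reaction.
D₂ is a product, so it increases.

increase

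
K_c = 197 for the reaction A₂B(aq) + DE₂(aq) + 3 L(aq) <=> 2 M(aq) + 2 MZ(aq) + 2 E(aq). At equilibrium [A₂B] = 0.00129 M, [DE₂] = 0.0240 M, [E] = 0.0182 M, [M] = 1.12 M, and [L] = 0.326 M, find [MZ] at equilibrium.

At equilibrium, K_c = [M]²·[MZ]²·[E]² / ([A₂B]·[DE₂]·[L]³) = 197.
(1.12)²·([MZ])²·(0.0182)² / ((0.00129)·(0.0240)·(0.326)³) = 197
[MZ]² = 0.509 ⇒ [MZ] = 0.713 M

[MZ] = 0.713 M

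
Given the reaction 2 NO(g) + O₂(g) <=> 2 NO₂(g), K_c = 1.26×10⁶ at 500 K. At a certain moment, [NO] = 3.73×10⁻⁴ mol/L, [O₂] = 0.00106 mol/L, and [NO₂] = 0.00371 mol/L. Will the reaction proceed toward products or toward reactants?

Q_c = [NO₂]² / ([NO]²·[O₂]) = (0.00371)² / ((3.73×10⁻⁴)²·(0.00106)) = 93300
Q_c = 93300 < K_c = 1.26×10⁶, so the forward reaction proceeds.

toward products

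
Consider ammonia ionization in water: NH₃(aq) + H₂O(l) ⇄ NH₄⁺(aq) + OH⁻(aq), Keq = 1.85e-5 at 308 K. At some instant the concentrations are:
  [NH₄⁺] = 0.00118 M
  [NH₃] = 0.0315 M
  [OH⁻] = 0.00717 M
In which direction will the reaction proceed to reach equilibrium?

(H₂O is a pure liquid — omitted from Q.)
Q = [NH₄⁺]·[OH⁻] / [NH₃] = (0.00118)·(0.00717) / (0.0315) = 2.69e-4
Q = 2.69e-4 > Keq = 1.85e-5, so the reverse reaction proceeds.

reverse (toward reactants)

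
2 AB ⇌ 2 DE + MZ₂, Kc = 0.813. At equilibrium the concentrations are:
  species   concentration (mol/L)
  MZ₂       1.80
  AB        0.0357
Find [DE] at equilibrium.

At equilibrium, Kc = [DE]²·[MZ₂] / [AB]² = 0.813.
([DE])²·(1.80) / (0.0357)² = 0.813
[DE]² = 5.76e-4 ⇒ [DE] = 0.0240 mol/L

[DE] = 0.0240 mol/L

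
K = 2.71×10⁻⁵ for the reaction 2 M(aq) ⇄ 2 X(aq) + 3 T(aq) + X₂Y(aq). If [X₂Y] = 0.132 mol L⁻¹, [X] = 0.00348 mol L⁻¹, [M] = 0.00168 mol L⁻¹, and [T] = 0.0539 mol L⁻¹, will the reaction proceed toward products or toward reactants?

Q = [X]²·[T]³·[X₂Y] / [M]² = (0.00348)²·(0.0539)³·(0.132) / (0.00168)² = 8.87×10⁻⁵
Q = 8.87×10⁻⁵ > K = 2.71×10⁻⁵, so the reverse reaction proceeds.

to the left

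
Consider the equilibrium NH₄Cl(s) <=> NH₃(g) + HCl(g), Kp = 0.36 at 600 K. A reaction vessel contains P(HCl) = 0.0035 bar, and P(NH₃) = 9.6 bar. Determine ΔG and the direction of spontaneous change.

(NH₄Cl is a pure solid — omitted from Qp.)
Qp = P(NH₃)·P(HCl) = (9.6)·(0.0035) = 0.0336
ΔG = RT ln(Qp/Kp) = (8.314 J mol⁻¹ K⁻¹)(600 K) × ln(0.0336/0.36)
   = (4.988 kJ/mol)(-2.372) = -11.8 kJ/mol
ΔG < 0, so the forward reaction is spontaneous (proceeds forward).

ΔG = -11.8 kJ/mol; the forward reaction is spontaneous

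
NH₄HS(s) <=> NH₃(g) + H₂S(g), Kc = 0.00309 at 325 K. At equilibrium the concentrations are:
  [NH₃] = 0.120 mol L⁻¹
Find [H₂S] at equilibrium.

(NH₄HS is a pure solid — omitted from Kc.)
At equilibrium, Kc = [NH₃]·[H₂S] = 0.00309.
(0.120)·([H₂S]) = 0.00309
[H₂S] = 0.0257 mol L⁻¹

[H₂S] = 0.0257 mol L⁻¹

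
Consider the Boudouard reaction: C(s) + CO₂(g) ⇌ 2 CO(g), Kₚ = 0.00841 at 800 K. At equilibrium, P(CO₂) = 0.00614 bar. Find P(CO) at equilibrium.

P(CO) = 0.00719 bar

(C is a pure solid — omitted from Kₚ.)
At equilibrium, Kₚ = P(CO)² / P(CO₂) = 0.00841.
(P(CO))² / (0.00614) = 0.00841
P(CO)² = 5.16×10⁻⁵ ⇒ P(CO) = 0.00719 bar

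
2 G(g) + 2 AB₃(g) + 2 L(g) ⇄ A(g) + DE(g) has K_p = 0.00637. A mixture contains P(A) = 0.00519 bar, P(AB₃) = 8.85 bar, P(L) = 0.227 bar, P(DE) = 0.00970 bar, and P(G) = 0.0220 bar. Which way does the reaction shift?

Q_p = P(A)·P(DE) / (P(G)²·P(AB₃)²·P(L)²) = (0.00519)·(0.00970) / ((0.0220)²·(8.85)²·(0.227)²) = 0.0258
Q_p = 0.0258 > K_p = 0.00637, so the reverse reaction proceeds.

to the left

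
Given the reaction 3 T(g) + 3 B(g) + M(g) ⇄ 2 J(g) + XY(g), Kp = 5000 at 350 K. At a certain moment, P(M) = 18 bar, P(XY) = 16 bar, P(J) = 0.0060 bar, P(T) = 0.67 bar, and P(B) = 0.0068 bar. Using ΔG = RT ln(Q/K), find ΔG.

Qp = P(J)²·P(XY) / (P(T)³·P(B)³·P(M)) = (0.0060)²·(16) / ((0.67)³·(0.0068)³·(18)) = 338
ΔG = RT ln(Qp/Kp) = (8.314 J mol⁻¹ K⁻¹)(350 K) × ln(338/5000)
   = (2.910 kJ/mol)(-2.694) = -7.84 kJ/mol
ΔG < 0, so the forward reaction is spontaneous (proceeds forward).

ΔG = -7.84 kJ/mol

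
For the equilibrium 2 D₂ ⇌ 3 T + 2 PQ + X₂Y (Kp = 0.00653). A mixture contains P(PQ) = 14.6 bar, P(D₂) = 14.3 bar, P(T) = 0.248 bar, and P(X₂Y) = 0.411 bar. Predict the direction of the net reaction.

at equilibrium

Qp = P(T)³·P(PQ)²·P(X₂Y) / P(D₂)² = (0.248)³·(14.6)²·(0.411) / (14.3)² = 0.00653
Qp = 0.00653 = Kp, so the system is already at equilibrium.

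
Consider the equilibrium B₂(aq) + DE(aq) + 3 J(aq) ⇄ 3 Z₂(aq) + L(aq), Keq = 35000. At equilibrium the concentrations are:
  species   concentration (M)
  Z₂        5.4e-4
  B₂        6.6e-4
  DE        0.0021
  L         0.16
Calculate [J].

[J] = 8.0e-4 M

At equilibrium, Keq = [Z₂]³·[L] / ([B₂]·[DE]·[J]³) = 35000.
(5.4e-4)³·(0.16) / ((6.6e-4)·(0.0021)·([J])³) = 35000
[J]³ = 5.19e-10 ⇒ [J] = 8.0e-4 M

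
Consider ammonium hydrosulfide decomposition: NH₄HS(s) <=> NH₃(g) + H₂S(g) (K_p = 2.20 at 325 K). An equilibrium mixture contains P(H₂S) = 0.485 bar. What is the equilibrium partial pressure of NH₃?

P(NH₃) = 4.54 bar

(NH₄HS is a pure solid — omitted from K_p.)
At equilibrium, K_p = P(NH₃)·P(H₂S) = 2.20.
(P(NH₃))·(0.485) = 2.20
P(NH₃) = 4.54 bar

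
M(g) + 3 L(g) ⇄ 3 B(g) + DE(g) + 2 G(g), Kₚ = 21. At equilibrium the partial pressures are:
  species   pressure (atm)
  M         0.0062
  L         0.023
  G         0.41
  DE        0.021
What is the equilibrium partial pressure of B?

P(B) = 0.077 atm

At equilibrium, Kₚ = P(B)³·P(DE)·P(G)² / (P(M)·P(L)³) = 21.
(P(B))³·(0.021)·(0.41)² / ((0.0062)·(0.023)³) = 21
P(B)³ = 4.49×10⁻⁴ ⇒ P(B) = 0.077 atm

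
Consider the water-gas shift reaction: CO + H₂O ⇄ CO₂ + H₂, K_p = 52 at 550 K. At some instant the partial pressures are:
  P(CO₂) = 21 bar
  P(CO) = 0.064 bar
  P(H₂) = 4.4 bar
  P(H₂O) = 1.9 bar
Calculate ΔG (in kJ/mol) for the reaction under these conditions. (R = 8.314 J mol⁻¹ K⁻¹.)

ΔG = 12.3 kJ/mol

Q_p = P(CO₂)·P(H₂) / (P(CO)·P(H₂O)) = (21)·(4.4) / ((0.064)·(1.9)) = 760
ΔG = RT ln(Q_p/K_p) = (8.314 J mol⁻¹ K⁻¹)(550 K) × ln(760/52)
   = (4.573 kJ/mol)(2.682) = 12.3 kJ/mol
ΔG > 0, so the forward reaction is non-spontaneous (proceeds in reverse).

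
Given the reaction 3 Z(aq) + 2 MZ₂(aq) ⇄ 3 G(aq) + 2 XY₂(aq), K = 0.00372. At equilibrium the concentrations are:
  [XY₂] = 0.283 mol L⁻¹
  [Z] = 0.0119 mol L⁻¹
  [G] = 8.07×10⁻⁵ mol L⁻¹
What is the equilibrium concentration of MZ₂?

[MZ₂] = 0.00259 mol L⁻¹

At equilibrium, K = [G]³·[XY₂]² / ([Z]³·[MZ₂]²) = 0.00372.
(8.07×10⁻⁵)³·(0.283)² / ((0.0119)³·([MZ₂])²) = 0.00372
[MZ₂]² = 6.71×10⁻⁶ ⇒ [MZ₂] = 0.00259 mol L⁻¹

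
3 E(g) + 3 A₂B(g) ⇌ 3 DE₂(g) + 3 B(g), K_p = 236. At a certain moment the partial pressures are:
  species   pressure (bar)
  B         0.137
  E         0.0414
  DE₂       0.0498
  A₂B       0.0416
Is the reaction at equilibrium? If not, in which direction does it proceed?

in the forward direction

Q_p = P(DE₂)³·P(B)³ / (P(E)³·P(A₂B)³) = (0.0498)³·(0.137)³ / ((0.0414)³·(0.0416)³) = 62.2
Q_p = 62.2 < K_p = 236, so the forward reaction proceeds.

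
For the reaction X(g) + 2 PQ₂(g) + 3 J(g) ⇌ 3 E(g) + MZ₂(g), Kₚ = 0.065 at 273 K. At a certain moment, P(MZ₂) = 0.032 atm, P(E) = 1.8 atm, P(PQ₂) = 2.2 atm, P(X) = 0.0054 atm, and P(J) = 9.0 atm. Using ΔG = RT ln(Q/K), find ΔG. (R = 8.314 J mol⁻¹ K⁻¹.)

Qₚ = P(E)³·P(MZ₂) / (P(X)·P(PQ₂)²·P(J)³) = (1.8)³·(0.032) / ((0.0054)·(2.2)²·(9.0)³) = 0.00979
ΔG = RT ln(Qₚ/Kₚ) = (8.314 J mol⁻¹ K⁻¹)(273 K) × ln(0.00979/0.065)
   = (2.270 kJ/mol)(-1.893) = -4.30 kJ/mol
ΔG < 0, so the forward reaction is spontaneous (proceeds forward).

ΔG = -4.30 kJ/mol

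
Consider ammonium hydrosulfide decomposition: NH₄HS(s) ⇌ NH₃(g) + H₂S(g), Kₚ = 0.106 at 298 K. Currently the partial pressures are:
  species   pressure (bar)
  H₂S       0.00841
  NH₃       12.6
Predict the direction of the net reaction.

(NH₄HS is a pure solid — omitted from Qₚ.)
Qₚ = P(NH₃)·P(H₂S) = (12.6)·(0.00841) = 0.106
Qₚ = 0.106 = Kₚ, so the system is already at equilibrium.

neither direction; the system is at equilibrium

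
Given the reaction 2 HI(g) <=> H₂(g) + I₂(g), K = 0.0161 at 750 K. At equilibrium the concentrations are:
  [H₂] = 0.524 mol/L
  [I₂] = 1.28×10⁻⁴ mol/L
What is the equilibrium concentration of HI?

[HI] = 0.0645 mol/L

At equilibrium, K = [H₂]·[I₂] / [HI]² = 0.0161.
(0.524)·(1.28×10⁻⁴) / ([HI])² = 0.0161
[HI]² = 0.00417 ⇒ [HI] = 0.0645 mol/L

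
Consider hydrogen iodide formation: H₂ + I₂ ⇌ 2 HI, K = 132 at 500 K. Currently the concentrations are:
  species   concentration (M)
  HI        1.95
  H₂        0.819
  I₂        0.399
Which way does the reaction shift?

Q = [HI]² / ([H₂]·[I₂]) = (1.95)² / ((0.819)·(0.399)) = 11.6
Q = 11.6 < K = 132, so the forward reaction proceeds.

to the right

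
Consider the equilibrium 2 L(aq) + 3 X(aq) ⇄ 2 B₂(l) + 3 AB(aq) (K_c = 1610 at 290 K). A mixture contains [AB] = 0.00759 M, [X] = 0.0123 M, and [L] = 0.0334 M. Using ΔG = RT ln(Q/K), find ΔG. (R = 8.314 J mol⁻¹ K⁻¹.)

(B₂ is a pure liquid — omitted from Q_c.)
Q_c = [AB]³ / ([L]²·[X]³) = (0.00759)³ / ((0.0334)²·(0.0123)³) = 211
ΔG = RT ln(Q_c/K_c) = (8.314 J mol⁻¹ K⁻¹)(290 K) × ln(211/1610)
   = (2.411 kJ/mol)(-2.032) = -4.90 kJ/mol
ΔG < 0, so the forward reaction is spontaneous (proceeds forward).

ΔG = -4.90 kJ/mol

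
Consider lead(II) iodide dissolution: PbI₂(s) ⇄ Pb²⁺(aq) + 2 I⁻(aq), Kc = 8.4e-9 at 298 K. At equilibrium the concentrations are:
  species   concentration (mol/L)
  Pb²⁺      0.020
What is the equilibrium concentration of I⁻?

(PbI₂ is a pure solid — omitted from Kc.)
At equilibrium, Kc = [Pb²⁺]·[I⁻]² = 8.4e-9.
(0.020)·([I⁻])² = 8.4e-9
[I⁻]² = 4.20e-7 ⇒ [I⁻] = 6.5e-4 mol/L

[I⁻] = 6.5e-4 mol/L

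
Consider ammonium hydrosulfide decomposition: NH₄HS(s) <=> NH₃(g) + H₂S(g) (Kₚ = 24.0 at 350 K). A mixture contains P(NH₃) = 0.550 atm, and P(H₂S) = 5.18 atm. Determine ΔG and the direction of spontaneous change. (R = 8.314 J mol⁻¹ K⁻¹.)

ΔG = -6.20 kJ/mol; the forward reaction is spontaneous

(NH₄HS is a pure solid — omitted from Qₚ.)
Qₚ = P(NH₃)·P(H₂S) = (0.550)·(5.18) = 2.85
ΔG = RT ln(Qₚ/Kₚ) = (8.314 J mol⁻¹ K⁻¹)(350 K) × ln(2.85/24.0)
   = (2.910 kJ/mol)(-2.131) = -6.20 kJ/mol
ΔG < 0, so the forward reaction is spontaneous (proceeds forward).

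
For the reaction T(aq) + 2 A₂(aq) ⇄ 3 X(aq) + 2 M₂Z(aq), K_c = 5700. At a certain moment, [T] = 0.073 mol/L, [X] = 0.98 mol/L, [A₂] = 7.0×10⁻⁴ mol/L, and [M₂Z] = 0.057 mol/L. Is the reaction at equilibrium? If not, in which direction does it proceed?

Q_c = [X]³·[M₂Z]² / ([T]·[A₂]²) = (0.98)³·(0.057)² / ((0.073)·(7.0×10⁻⁴)²) = 85000
Q_c = 85000 > K_c = 5700, so the reverse reaction proceeds.

in the reverse direction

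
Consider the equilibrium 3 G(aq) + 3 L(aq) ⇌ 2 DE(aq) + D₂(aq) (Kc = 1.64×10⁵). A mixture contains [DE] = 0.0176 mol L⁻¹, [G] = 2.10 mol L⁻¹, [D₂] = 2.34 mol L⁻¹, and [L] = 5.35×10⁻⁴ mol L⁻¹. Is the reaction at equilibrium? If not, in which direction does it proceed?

to the left

Qc = [DE]²·[D₂] / ([G]³·[L]³) = (0.0176)²·(2.34) / ((2.10)³·(5.35×10⁻⁴)³) = 5.11×10⁵
Qc = 5.11×10⁵ > Kc = 1.64×10⁵, so the reverse reaction proceeds.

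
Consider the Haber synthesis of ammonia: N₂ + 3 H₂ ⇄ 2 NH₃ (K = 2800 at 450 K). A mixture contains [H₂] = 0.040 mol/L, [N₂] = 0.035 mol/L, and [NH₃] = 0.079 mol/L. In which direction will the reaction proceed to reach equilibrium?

Q = [NH₃]² / ([N₂]·[H₂]³) = (0.079)² / ((0.035)·(0.040)³) = 2800
Q = 2800 = K, so the system is already at equilibrium.

no net change (already at equilibrium)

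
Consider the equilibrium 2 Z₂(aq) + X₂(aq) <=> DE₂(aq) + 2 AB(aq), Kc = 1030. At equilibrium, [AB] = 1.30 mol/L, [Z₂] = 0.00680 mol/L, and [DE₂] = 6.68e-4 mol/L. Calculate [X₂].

At equilibrium, Kc = [DE₂]·[AB]² / ([Z₂]²·[X₂]) = 1030.
(6.68e-4)·(1.30)² / ((0.00680)²·([X₂])) = 1030
[X₂] = 0.0237 mol/L

[X₂] = 0.0237 mol/L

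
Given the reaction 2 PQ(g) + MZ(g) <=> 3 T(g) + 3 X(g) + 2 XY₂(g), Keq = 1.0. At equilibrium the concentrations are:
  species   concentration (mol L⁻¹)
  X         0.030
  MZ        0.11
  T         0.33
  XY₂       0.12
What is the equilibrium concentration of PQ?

At equilibrium, Keq = [T]³·[X]³·[XY₂]² / ([PQ]²·[MZ]) = 1.0.
(0.33)³·(0.030)³·(0.12)² / (([PQ])²·(0.11)) = 1.0
[PQ]² = 1.27e-7 ⇒ [PQ] = 3.6e-4 mol L⁻¹

[PQ] = 3.6e-4 mol L⁻¹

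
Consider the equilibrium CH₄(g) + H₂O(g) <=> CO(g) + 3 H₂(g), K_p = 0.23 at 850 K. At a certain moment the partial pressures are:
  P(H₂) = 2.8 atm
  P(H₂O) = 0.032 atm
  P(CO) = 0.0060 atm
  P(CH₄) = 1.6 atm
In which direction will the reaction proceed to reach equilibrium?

Q_p = P(CO)·P(H₂)³ / (P(CH₄)·P(H₂O)) = (0.0060)·(2.8)³ / ((1.6)·(0.032)) = 2.6
Q_p = 2.6 > K_p = 0.23, so the reverse reaction proceeds.

in the reverse direction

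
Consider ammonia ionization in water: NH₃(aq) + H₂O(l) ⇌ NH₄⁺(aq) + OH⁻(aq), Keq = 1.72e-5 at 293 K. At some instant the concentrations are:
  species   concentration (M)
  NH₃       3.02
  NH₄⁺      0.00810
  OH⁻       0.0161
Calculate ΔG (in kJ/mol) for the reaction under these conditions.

(H₂O is a pure liquid — omitted from Q.)
Q = [NH₄⁺]·[OH⁻] / [NH₃] = (0.00810)·(0.0161) / (3.02) = 4.32e-5
ΔG = RT ln(Q/Keq) = (8.314 J mol⁻¹ K⁻¹)(293 K) × ln(4.32e-5/1.72e-5)
   = (2.436 kJ/mol)(0.9209) = 2.24 kJ/mol
ΔG > 0, so the forward reaction is non-spontaneous (proceeds in reverse).

ΔG = 2.24 kJ/mol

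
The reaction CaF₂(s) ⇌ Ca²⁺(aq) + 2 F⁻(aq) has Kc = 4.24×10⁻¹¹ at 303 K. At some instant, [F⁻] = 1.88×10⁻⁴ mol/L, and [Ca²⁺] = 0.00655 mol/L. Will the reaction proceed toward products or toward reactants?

(CaF₂ is a pure solid — omitted from Qc.)
Qc = [Ca²⁺]·[F⁻]² = (0.00655)·(1.88×10⁻⁴)² = 2.32×10⁻¹⁰
Qc = 2.32×10⁻¹⁰ > Kc = 4.24×10⁻¹¹, so the reverse reaction proceeds.

in the reverse direction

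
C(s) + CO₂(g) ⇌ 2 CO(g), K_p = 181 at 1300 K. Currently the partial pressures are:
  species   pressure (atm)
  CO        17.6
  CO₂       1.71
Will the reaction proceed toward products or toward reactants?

(C is a pure solid — omitted from Q_p.)
Q_p = P(CO)² / P(CO₂) = (17.6)² / (1.71) = 181
Q_p = 181 = K_p, so the system is already at equilibrium.

at equilibrium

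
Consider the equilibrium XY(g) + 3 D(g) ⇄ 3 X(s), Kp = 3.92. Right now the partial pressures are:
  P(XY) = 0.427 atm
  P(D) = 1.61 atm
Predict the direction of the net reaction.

toward products

(X is a pure solid — omitted from Qp.)
Qp = 1 / (P(XY)·P(D)³) = 1 / ((0.427)·(1.61)³) = 0.561
Qp = 0.561 < Kp = 3.92, so the forward reaction proceeds.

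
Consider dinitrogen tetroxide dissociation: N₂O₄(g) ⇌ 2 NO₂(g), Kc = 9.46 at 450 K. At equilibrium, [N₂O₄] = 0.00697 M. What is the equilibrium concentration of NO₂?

At equilibrium, Kc = [NO₂]² / [N₂O₄] = 9.46.
([NO₂])² / (0.00697) = 9.46
[NO₂]² = 0.0659 ⇒ [NO₂] = 0.257 M

[NO₂] = 0.257 M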